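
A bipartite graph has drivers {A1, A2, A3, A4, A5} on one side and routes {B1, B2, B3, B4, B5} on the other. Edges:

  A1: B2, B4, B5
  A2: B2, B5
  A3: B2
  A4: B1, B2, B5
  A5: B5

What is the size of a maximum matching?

4

Unit-capacity flow: source→left, listed edges, right→sink; max matching = max flow.
Augmenting path A1→B2 (+1); matched 1.
Augmenting path A2→B5 (+1); matched 2.
Augmenting path A4→B1 (+1); matched 3.
Augmenting path A3→B2→A1→B4 (+1); matched 4.
No augmenting path remains; maximum matching = 4.
König certificate: {A1, A4, B2, B5} is a vertex cover of size 4 (every listed pair touches it), so no matching can be larger.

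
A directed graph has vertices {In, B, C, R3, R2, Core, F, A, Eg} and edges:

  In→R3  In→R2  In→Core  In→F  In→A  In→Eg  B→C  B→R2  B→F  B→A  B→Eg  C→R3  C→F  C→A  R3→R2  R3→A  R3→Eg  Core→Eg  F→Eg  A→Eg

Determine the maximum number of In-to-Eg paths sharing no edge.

Assign every edge capacity 1; by Menger, the answer equals the max flow.
Path In→Eg (+1); total 1.
Path In→R3→Eg (+1); total 2.
Path In→Core→Eg (+1); total 3.
Path In→F→Eg (+1); total 4.
Path In→A→Eg (+1); total 5.
No residual In→Eg path; max flow = 5.
Certifying cut of size 5: {In→A, In→Core, In→Eg, In→F, In→R3}.

5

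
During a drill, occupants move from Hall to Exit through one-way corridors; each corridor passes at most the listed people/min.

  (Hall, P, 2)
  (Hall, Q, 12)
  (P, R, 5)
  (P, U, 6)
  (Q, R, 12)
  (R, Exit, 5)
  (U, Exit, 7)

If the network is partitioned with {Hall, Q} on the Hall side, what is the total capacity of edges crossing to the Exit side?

14

Edges leaving {Hall, Q}: Hall→P (2), Q→R (12).
Cut capacity = 2 + 12 = 14.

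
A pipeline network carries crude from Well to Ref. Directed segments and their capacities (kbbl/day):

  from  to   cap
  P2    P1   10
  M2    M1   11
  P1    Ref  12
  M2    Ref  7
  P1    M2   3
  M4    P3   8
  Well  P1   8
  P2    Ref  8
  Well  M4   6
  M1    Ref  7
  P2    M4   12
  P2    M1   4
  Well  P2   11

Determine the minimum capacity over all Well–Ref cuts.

Augment Well→P2→Ref: bottleneck 8, flow now 8.
Augment Well→P1→Ref: bottleneck 8, flow now 16.
Augment Well→P2→P1→Ref: bottleneck 3, flow now 19.
No augmenting path remains; maximum flow = 19.
By max-flow min-cut, the minimum cut capacity equals the max flow.
In the residual graph, reachable from Well: {Well, M4, P3}.
Min-cut edges: Well→P2 (11), Well→P1 (8); capacity 11 + 8 = 19.

19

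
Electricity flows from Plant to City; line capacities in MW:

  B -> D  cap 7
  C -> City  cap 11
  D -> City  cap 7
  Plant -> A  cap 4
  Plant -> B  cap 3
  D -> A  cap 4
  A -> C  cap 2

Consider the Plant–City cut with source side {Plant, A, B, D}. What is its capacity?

Edges leaving {Plant, A, B, D}: A→C (2), D→City (7).
Cut capacity = 2 + 7 = 9.

9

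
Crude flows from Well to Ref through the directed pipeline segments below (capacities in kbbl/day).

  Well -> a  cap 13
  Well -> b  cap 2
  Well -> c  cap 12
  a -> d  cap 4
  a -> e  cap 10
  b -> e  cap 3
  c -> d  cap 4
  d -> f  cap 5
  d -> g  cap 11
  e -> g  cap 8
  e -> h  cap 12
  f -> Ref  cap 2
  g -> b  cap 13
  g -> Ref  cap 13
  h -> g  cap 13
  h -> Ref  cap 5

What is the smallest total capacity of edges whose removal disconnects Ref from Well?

Augment Well→a→d→f→Ref: bottleneck 2, flow now 2.
Augment Well→a→d→g→Ref: bottleneck 2, flow now 4.
Augment Well→a→e→g→Ref: bottleneck 8, flow now 12.
Augment Well→a→e→h→Ref: bottleneck 1, flow now 13.
Augment Well→b→e→h→Ref: bottleneck 2, flow now 15.
Augment Well→c→d→g→Ref: bottleneck 3, flow now 18.
Augment Well→c→d→a→e→h→Ref: bottleneck 1, flow now 19. (uses reverse residual edge)
No augmenting path remains; maximum flow = 19.
By max-flow min-cut, the minimum cut capacity equals the max flow.
In the residual graph, reachable from Well: {Well, c}.
Min-cut edges: Well→a (13), Well→b (2), c→d (4); capacity 13 + 2 + 4 = 19.

19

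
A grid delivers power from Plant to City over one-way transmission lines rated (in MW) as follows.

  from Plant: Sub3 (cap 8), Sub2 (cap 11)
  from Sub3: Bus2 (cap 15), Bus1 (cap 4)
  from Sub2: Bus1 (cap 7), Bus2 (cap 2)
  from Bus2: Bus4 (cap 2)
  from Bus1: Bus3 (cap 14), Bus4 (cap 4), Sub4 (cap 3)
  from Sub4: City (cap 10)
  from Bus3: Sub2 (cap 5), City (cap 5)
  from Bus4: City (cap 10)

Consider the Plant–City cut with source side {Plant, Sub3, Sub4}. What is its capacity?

Edges leaving {Plant, Sub3, Sub4}: Plant→Sub2 (11), Sub3→Bus2 (15), Sub3→Bus1 (4), Sub4→City (10).
Cut capacity = 11 + 15 + 4 + 10 = 40.

40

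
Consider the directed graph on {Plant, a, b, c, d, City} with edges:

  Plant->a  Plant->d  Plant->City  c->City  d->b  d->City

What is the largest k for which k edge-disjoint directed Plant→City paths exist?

Assign every edge capacity 1; by Menger, the answer equals the max flow.
Path Plant→City (+1); total 1.
Path Plant→d→City (+1); total 2.
No residual Plant→City path; max flow = 2.
Certifying cut of size 2: {Plant→City, Plant→d}.

2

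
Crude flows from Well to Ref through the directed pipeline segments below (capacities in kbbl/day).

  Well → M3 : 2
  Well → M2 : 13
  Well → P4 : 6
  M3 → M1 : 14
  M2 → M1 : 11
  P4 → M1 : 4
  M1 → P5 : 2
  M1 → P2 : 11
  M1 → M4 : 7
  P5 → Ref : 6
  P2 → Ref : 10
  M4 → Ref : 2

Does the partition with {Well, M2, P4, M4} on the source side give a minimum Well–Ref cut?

Given cut capacity: 2 + 11 + 4 + 2 = 19.
Augment Well→M3→M1→P5→Ref: bottleneck 2, flow now 2.
Augment Well→M2→M1→P2→Ref: bottleneck 10, flow now 12.
Augment Well→M2→M1→M4→Ref: bottleneck 1, flow now 13.
Augment Well→P4→M1→M4→Ref: bottleneck 1, flow now 14.
No augmenting path remains; maximum flow = 14.
In the residual graph, reachable from Well: {Well, M3, M2, P4, M1, P2, M4}.
Min-cut edges: M1→P5 (2), P2→Ref (10), M4→Ref (2); capacity 2 + 10 + 2 = 14.
Cut capacity 19 exceeds the max flow 14, so it is not minimum.

No — its capacity is 19, but the minimum cut has capacity 14.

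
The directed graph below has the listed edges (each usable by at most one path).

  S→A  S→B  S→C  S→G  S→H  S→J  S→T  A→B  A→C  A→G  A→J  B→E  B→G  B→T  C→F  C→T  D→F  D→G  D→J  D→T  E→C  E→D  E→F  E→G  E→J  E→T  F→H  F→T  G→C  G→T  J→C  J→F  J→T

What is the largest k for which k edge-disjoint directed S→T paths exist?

6

Assign every edge capacity 1; by Menger, the answer equals the max flow.
Path S→T (+1); total 1.
Path S→B→T (+1); total 2.
Path S→C→T (+1); total 3.
Path S→G→T (+1); total 4.
Path S→J→T (+1); total 5.
Path S→A→B→E→T (+1); total 6.
No residual S→T path; max flow = 6.
Certifying cut of size 6: {S→A, S→B, S→C, S→G, S→J, S→T}.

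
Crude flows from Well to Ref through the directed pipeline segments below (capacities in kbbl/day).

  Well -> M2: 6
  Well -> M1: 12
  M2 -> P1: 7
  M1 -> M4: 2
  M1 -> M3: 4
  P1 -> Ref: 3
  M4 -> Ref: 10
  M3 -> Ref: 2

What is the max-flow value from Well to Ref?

7

Augment Well→M2→P1→Ref: bottleneck 3, flow now 3.
Augment Well→M1→M4→Ref: bottleneck 2, flow now 5.
Augment Well→M1→M3→Ref: bottleneck 2, flow now 7.
No augmenting path remains; maximum flow = 7.
In the residual graph, reachable from Well: {Well, M2, M1, P1, M3}.
Min-cut edges: M1→M4 (2), P1→Ref (3), M3→Ref (2); capacity 2 + 3 + 2 = 7.
This cut is saturated, so no flow can exceed 7.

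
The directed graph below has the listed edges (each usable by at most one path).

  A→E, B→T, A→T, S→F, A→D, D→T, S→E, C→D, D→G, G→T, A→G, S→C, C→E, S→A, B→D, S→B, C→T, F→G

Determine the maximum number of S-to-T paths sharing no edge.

Assign every edge capacity 1; by Menger, the answer equals the max flow.
Path S→A→T (+1); total 1.
Path S→B→T (+1); total 2.
Path S→C→T (+1); total 3.
Path S→F→G→T (+1); total 4.
No residual S→T path; max flow = 4.
Certifying cut of size 4: {S→A, S→B, S→C, S→F}.

4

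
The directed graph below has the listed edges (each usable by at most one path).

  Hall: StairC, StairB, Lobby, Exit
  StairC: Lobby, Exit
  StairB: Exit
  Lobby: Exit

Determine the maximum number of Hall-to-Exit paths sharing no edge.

4

Assign every edge capacity 1; by Menger, the answer equals the max flow.
Path Hall→Exit (+1); total 1.
Path Hall→StairC→Exit (+1); total 2.
Path Hall→StairB→Exit (+1); total 3.
Path Hall→Lobby→Exit (+1); total 4.
No residual Hall→Exit path; max flow = 4.
Certifying cut of size 4: {Hall→Exit, Hall→Lobby, Hall→StairB, Hall→StairC}.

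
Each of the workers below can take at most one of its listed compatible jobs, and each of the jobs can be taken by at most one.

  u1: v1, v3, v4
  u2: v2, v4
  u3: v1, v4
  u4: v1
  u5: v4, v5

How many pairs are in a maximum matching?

Unit-capacity flow: source→left, listed edges, right→sink; max matching = max flow.
Augmenting path u1→v1 (+1); matched 1.
Augmenting path u2→v2 (+1); matched 2.
Augmenting path u3→v4 (+1); matched 3.
Augmenting path u5→v5 (+1); matched 4.
Augmenting path u4→v1→u1→v3 (+1); matched 5.
No augmenting path remains; maximum matching = 5.
König certificate: {u1, u2, u3, u4, u5} is a vertex cover of size 5 (every listed pair touches it), so no matching can be larger.

5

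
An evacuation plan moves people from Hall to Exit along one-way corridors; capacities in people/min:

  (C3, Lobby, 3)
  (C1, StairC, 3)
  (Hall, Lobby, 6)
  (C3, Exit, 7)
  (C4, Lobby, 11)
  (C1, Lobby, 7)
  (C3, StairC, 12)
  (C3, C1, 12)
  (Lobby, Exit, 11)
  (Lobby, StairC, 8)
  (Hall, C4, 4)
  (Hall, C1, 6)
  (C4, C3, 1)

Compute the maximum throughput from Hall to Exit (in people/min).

12

Augment Hall→Lobby→Exit: bottleneck 6, flow now 6.
Augment Hall→C4→C3→Exit: bottleneck 1, flow now 7.
Augment Hall→C4→Lobby→Exit: bottleneck 3, flow now 10.
Augment Hall→C1→Lobby→Exit: bottleneck 2, flow now 12.
No augmenting path remains; maximum flow = 12.
In the residual graph, reachable from Hall: {Hall, C4, C1, Lobby, StairC}.
Min-cut edges: C4→C3 (1), Lobby→Exit (11); capacity 1 + 11 = 12.
This cut is saturated, so no flow can exceed 12.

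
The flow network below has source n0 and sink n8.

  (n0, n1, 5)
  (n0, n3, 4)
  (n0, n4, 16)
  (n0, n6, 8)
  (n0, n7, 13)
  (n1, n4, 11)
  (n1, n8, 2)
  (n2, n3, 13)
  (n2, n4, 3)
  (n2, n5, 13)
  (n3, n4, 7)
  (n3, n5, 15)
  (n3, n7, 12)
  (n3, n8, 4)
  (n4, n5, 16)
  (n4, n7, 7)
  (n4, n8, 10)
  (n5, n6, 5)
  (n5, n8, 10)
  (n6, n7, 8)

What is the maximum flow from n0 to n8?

25

Augment n0→n1→n8: bottleneck 2, flow now 2.
Augment n0→n3→n8: bottleneck 4, flow now 6.
Augment n0→n4→n8: bottleneck 10, flow now 16.
Augment n0→n4→n5→n8: bottleneck 6, flow now 22.
Augment n0→n1→n4→n5→n8: bottleneck 3, flow now 25.
No augmenting path remains; maximum flow = 25.
In the residual graph, reachable from n0: {n0, n6, n7}.
Min-cut edges: n0→n1 (5), n0→n3 (4), n0→n4 (16); capacity 5 + 4 + 16 = 25.
This cut is saturated, so no flow can exceed 25.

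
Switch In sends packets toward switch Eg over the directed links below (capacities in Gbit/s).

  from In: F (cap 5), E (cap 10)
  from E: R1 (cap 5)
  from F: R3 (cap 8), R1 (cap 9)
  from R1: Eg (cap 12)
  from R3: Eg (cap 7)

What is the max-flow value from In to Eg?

10

Augment In→E→R1→Eg: bottleneck 5, flow now 5.
Augment In→F→R1→Eg: bottleneck 5, flow now 10.
No augmenting path remains; maximum flow = 10.
In the residual graph, reachable from In: {In, E}.
Min-cut edges: In→F (5), E→R1 (5); capacity 5 + 5 = 10.
This cut is saturated, so no flow can exceed 10.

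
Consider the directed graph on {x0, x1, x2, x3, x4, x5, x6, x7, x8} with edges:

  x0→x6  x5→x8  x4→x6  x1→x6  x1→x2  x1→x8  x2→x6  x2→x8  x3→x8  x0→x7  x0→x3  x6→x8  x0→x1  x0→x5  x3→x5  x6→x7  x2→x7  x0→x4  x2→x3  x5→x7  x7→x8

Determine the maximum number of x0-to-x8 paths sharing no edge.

5

Assign every edge capacity 1; by Menger, the answer equals the max flow.
Path x0→x1→x8 (+1); total 1.
Path x0→x3→x8 (+1); total 2.
Path x0→x5→x8 (+1); total 3.
Path x0→x6→x8 (+1); total 4.
Path x0→x7→x8 (+1); total 5.
No residual x0→x8 path; max flow = 5.
Certifying cut of size 5: {x0→x1, x0→x3, x0→x5, x6→x8, x7→x8}.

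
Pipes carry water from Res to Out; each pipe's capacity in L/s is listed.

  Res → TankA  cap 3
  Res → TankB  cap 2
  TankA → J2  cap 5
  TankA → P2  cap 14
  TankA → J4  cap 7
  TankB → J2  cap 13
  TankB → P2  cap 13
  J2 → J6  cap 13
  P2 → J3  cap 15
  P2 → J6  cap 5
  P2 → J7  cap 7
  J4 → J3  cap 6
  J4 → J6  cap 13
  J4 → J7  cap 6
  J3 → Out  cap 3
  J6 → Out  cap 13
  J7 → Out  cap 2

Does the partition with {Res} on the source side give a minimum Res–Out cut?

Given cut capacity: 3 + 2 = 5.
Augment Res→TankA→J2→J6→Out: bottleneck 3, flow now 3.
Augment Res→TankB→J2→J6→Out: bottleneck 2, flow now 5.
No augmenting path remains; maximum flow = 5.
Cut capacity 5 equals the max flow, so it is a minimum cut.

Yes — it is a minimum cut (capacity 5).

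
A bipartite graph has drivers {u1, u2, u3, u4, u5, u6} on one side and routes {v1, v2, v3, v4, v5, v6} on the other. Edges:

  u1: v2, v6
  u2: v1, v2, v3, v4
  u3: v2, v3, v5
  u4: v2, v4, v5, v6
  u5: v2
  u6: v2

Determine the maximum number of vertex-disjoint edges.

Unit-capacity flow: source→left, listed edges, right→sink; max matching = max flow.
Augmenting path u1→v2 (+1); matched 1.
Augmenting path u2→v1 (+1); matched 2.
Augmenting path u3→v3 (+1); matched 3.
Augmenting path u4→v4 (+1); matched 4.
Augmenting path u5→v2→u1→v6 (+1); matched 5.
No augmenting path remains; maximum matching = 5.
König certificate: {u1, u2, u3, u4, v2} is a vertex cover of size 5 (every listed pair touches it), so no matching can be larger.

5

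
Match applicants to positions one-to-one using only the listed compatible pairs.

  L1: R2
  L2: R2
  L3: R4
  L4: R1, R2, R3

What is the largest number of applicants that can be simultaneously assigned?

3

Unit-capacity flow: source→left, listed edges, right→sink; max matching = max flow.
Augmenting path L1→R2 (+1); matched 1.
Augmenting path L3→R4 (+1); matched 2.
Augmenting path L4→R1 (+1); matched 3.
No augmenting path remains; maximum matching = 3.
König certificate: {L3, L4, R2} is a vertex cover of size 3 (every listed pair touches it), so no matching can be larger.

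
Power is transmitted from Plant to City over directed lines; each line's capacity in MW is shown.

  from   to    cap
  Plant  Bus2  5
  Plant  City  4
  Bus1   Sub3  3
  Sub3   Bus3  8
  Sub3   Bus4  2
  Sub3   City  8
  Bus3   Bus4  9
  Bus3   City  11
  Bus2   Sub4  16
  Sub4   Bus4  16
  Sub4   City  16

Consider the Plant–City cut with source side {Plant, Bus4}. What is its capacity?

9

Edges leaving {Plant, Bus4}: Plant→Bus2 (5), Plant→City (4).
Cut capacity = 5 + 4 = 9.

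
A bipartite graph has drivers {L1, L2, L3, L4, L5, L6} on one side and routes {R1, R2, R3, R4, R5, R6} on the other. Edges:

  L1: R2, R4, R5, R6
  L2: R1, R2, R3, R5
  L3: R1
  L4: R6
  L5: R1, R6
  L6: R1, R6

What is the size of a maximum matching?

Unit-capacity flow: source→left, listed edges, right→sink; max matching = max flow.
Augmenting path L1→R2 (+1); matched 1.
Augmenting path L2→R1 (+1); matched 2.
Augmenting path L4→R6 (+1); matched 3.
Augmenting path L3→R1→L2→R3 (+1); matched 4.
No augmenting path remains; maximum matching = 4.
König certificate: {L1, L2, R1, R6} is a vertex cover of size 4 (every listed pair touches it), so no matching can be larger.

4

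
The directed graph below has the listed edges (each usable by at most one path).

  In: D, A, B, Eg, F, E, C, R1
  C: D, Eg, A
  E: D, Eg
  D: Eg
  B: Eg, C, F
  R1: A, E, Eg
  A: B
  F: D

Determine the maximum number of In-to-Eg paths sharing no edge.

6

Assign every edge capacity 1; by Menger, the answer equals the max flow.
Path In→Eg (+1); total 1.
Path In→B→Eg (+1); total 2.
Path In→C→Eg (+1); total 3.
Path In→E→Eg (+1); total 4.
Path In→R1→Eg (+1); total 5.
Path In→D→Eg (+1); total 6.
No residual In→Eg path; max flow = 6.
Certifying cut of size 6: {B→Eg, C→Eg, D→Eg, In→E, In→Eg, In→R1}.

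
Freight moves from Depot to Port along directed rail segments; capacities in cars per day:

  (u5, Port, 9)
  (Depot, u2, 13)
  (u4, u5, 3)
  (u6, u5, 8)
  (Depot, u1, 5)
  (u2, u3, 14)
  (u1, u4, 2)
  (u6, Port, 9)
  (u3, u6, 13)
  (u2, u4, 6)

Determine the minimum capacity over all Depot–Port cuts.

15

Augment Depot→u1→u4→u5→Port: bottleneck 2, flow now 2.
Augment Depot→u2→u3→u6→Port: bottleneck 9, flow now 11.
Augment Depot→u2→u4→u5→Port: bottleneck 1, flow now 12.
Augment Depot→u2→u3→u6→u5→Port: bottleneck 3, flow now 15.
No augmenting path remains; maximum flow = 15.
By max-flow min-cut, the minimum cut capacity equals the max flow.
In the residual graph, reachable from Depot: {Depot, u1}.
Min-cut edges: Depot→u2 (13), u1→u4 (2); capacity 13 + 2 = 15.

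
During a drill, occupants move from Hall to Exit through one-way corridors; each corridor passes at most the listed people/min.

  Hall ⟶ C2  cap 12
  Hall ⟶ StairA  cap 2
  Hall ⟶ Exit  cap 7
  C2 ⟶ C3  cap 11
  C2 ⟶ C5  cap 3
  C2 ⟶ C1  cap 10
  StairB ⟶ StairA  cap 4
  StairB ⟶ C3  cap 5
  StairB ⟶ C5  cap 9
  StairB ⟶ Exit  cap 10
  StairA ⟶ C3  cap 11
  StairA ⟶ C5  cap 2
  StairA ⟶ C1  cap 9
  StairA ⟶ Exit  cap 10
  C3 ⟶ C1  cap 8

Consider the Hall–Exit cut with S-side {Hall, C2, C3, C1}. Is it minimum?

Given cut capacity: 2 + 7 + 3 = 12.
Augment Hall→Exit: bottleneck 7, flow now 7.
Augment Hall→StairA→Exit: bottleneck 2, flow now 9.
No augmenting path remains; maximum flow = 9.
In the residual graph, reachable from Hall: {Hall, C2, C3, C5, C1}.
Min-cut edges: Hall→StairA (2), Hall→Exit (7); capacity 2 + 7 = 9.
Cut capacity 12 exceeds the max flow 9, so it is not minimum.

No — its capacity is 12, but the minimum cut has capacity 9.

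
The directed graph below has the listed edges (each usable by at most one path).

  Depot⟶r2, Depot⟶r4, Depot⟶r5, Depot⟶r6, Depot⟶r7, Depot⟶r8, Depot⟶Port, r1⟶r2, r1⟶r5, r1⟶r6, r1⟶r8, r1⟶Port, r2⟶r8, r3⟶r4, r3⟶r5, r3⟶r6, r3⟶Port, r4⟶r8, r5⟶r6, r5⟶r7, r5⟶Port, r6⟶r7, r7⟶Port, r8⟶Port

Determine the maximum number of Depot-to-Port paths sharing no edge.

4

Assign every edge capacity 1; by Menger, the answer equals the max flow.
Path Depot→Port (+1); total 1.
Path Depot→r5→Port (+1); total 2.
Path Depot→r7→Port (+1); total 3.
Path Depot→r8→Port (+1); total 4.
No residual Depot→Port path; max flow = 4.
Certifying cut of size 4: {Depot→Port, Depot→r5, r7→Port, r8→Port}.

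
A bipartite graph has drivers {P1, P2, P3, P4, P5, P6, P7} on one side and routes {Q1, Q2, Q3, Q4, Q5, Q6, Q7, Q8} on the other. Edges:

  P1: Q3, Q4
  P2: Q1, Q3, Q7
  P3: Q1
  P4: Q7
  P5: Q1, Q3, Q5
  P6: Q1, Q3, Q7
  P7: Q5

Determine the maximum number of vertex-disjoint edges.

Unit-capacity flow: source→left, listed edges, right→sink; max matching = max flow.
Augmenting path P1→Q3 (+1); matched 1.
Augmenting path P2→Q1 (+1); matched 2.
Augmenting path P4→Q7 (+1); matched 3.
Augmenting path P5→Q5 (+1); matched 4.
Augmenting path P6→Q3→P1→Q4 (+1); matched 5.
No augmenting path remains; maximum matching = 5.
König certificate: {P1, Q1, Q3, Q5, Q7} is a vertex cover of size 5 (every listed pair touches it), so no matching can be larger.

5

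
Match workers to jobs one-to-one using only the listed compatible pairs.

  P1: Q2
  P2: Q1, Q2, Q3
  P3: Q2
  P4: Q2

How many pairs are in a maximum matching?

2

Unit-capacity flow: source→left, listed edges, right→sink; max matching = max flow.
Augmenting path P1→Q2 (+1); matched 1.
Augmenting path P2→Q1 (+1); matched 2.
No augmenting path remains; maximum matching = 2.
König certificate: {P2, Q2} is a vertex cover of size 2 (every listed pair touches it), so no matching can be larger.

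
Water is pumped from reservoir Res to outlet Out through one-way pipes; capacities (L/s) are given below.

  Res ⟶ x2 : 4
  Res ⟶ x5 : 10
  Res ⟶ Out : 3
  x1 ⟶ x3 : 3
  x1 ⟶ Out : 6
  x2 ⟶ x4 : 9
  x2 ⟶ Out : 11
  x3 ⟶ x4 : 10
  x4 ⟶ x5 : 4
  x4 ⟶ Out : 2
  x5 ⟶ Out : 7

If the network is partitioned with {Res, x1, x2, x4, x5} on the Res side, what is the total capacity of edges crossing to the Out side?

Edges leaving {Res, x1, x2, x4, x5}: Res→Out (3), x1→x3 (3), x1→Out (6), x2→Out (11), x4→Out (2), x5→Out (7).
Cut capacity = 3 + 3 + 6 + 11 + 2 + 7 = 32.

32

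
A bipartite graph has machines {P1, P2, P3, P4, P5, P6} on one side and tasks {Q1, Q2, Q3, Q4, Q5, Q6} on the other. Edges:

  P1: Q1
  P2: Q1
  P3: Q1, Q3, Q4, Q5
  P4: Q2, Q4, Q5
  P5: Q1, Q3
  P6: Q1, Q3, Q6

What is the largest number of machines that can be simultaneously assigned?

5

Unit-capacity flow: source→left, listed edges, right→sink; max matching = max flow.
Augmenting path P1→Q1 (+1); matched 1.
Augmenting path P3→Q3 (+1); matched 2.
Augmenting path P4→Q2 (+1); matched 3.
Augmenting path P6→Q6 (+1); matched 4.
Augmenting path P5→Q3→P3→Q4 (+1); matched 5.
No augmenting path remains; maximum matching = 5.
König certificate: {P3, P4, P5, P6, Q1} is a vertex cover of size 5 (every listed pair touches it), so no matching can be larger.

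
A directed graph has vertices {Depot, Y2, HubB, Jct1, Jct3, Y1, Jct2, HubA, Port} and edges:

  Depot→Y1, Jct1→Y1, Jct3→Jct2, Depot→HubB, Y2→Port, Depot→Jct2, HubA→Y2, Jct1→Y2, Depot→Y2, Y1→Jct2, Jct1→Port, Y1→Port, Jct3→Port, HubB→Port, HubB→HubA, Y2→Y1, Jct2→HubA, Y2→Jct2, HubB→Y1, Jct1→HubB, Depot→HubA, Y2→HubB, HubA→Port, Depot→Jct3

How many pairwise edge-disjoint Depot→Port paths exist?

Assign every edge capacity 1; by Menger, the answer equals the max flow.
Path Depot→Y2→Port (+1); total 1.
Path Depot→HubB→Port (+1); total 2.
Path Depot→Jct3→Port (+1); total 3.
Path Depot→Y1→Port (+1); total 4.
Path Depot→HubA→Port (+1); total 5.
No residual Depot→Port path; max flow = 5.
Certifying cut of size 5: {Depot→Jct3, HubA→Port, HubB→Port, Y1→Port, Y2→Port}.

5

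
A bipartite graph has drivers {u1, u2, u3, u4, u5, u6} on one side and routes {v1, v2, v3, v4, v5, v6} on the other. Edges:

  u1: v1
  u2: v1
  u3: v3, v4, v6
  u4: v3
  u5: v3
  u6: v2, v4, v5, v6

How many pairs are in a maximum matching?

Unit-capacity flow: source→left, listed edges, right→sink; max matching = max flow.
Augmenting path u1→v1 (+1); matched 1.
Augmenting path u3→v3 (+1); matched 2.
Augmenting path u6→v2 (+1); matched 3.
Augmenting path u4→v3→u3→v4 (+1); matched 4.
No augmenting path remains; maximum matching = 4.
König certificate: {u3, u6, v1, v3} is a vertex cover of size 4 (every listed pair touches it), so no matching can be larger.

4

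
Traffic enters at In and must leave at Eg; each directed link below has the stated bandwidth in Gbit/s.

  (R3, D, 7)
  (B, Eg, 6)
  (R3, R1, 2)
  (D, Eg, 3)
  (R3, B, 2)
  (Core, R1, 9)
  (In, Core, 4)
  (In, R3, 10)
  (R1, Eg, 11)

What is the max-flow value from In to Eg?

11

Augment In→R3→B→Eg: bottleneck 2, flow now 2.
Augment In→R3→D→Eg: bottleneck 3, flow now 5.
Augment In→R3→R1→Eg: bottleneck 2, flow now 7.
Augment In→Core→R1→Eg: bottleneck 4, flow now 11.
No augmenting path remains; maximum flow = 11.
In the residual graph, reachable from In: {In, R3, D}.
Min-cut edges: In→Core (4), R3→B (2), R3→R1 (2), D→Eg (3); capacity 4 + 2 + 2 + 3 = 11.
This cut is saturated, so no flow can exceed 11.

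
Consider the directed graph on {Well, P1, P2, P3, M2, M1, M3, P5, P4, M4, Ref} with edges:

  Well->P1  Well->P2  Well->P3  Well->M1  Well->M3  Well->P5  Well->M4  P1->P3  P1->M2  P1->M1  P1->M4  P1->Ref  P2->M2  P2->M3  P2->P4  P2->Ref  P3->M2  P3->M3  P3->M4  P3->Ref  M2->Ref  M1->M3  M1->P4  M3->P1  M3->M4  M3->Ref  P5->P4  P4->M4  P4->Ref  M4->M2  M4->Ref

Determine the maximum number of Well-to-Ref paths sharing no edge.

7

Assign every edge capacity 1; by Menger, the answer equals the max flow.
Path Well→P1→Ref (+1); total 1.
Path Well→P2→Ref (+1); total 2.
Path Well→P3→Ref (+1); total 3.
Path Well→M3→Ref (+1); total 4.
Path Well→M4→Ref (+1); total 5.
Path Well→M1→P4→Ref (+1); total 6.
Path Well→P5→P4→M4→M2→Ref (+1); total 7.
No residual Well→Ref path; max flow = 7.
Certifying cut of size 7: {Well→M1, Well→M3, Well→M4, Well→P1, Well→P2, Well→P3, Well→P5}.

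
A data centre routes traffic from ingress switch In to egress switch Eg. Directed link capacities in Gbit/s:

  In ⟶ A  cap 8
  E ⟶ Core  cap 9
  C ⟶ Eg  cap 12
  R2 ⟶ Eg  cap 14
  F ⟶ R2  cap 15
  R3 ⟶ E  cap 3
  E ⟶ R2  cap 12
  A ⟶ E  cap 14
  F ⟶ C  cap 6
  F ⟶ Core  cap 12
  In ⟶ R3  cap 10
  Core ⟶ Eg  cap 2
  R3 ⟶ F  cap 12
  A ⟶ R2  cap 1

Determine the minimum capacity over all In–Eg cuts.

18

Augment In→A→R2→Eg: bottleneck 1, flow now 1.
Augment In→R3→E→Core→Eg: bottleneck 2, flow now 3.
Augment In→R3→E→R2→Eg: bottleneck 1, flow now 4.
Augment In→R3→F→C→Eg: bottleneck 6, flow now 10.
Augment In→R3→F→R2→Eg: bottleneck 1, flow now 11.
Augment In→A→E→R2→Eg: bottleneck 7, flow now 18.
No augmenting path remains; maximum flow = 18.
By max-flow min-cut, the minimum cut capacity equals the max flow.
In the residual graph, reachable from In: {In}.
Min-cut edges: In→R3 (10), In→A (8); capacity 10 + 8 = 18.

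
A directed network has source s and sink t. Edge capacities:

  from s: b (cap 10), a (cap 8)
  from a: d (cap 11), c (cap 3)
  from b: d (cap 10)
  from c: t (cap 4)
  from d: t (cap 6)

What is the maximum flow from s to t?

9

Augment s→a→c→t: bottleneck 3, flow now 3.
Augment s→a→d→t: bottleneck 5, flow now 8.
Augment s→b→d→t: bottleneck 1, flow now 9.
No augmenting path remains; maximum flow = 9.
In the residual graph, reachable from s: {s, a, b, d}.
Min-cut edges: a→c (3), d→t (6); capacity 3 + 6 = 9.
This cut is saturated, so no flow can exceed 9.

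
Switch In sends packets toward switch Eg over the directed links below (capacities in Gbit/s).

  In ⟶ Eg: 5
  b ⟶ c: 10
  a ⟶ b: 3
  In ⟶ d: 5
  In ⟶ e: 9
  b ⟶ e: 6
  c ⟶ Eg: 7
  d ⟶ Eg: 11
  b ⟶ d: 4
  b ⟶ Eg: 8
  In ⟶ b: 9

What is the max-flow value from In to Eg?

19

Augment In→Eg: bottleneck 5, flow now 5.
Augment In→b→Eg: bottleneck 8, flow now 13.
Augment In→d→Eg: bottleneck 5, flow now 18.
Augment In→b→c→Eg: bottleneck 1, flow now 19.
No augmenting path remains; maximum flow = 19.
In the residual graph, reachable from In: {In, e}.
Min-cut edges: In→b (9), In→d (5), In→Eg (5); capacity 9 + 5 + 5 = 19.
This cut is saturated, so no flow can exceed 19.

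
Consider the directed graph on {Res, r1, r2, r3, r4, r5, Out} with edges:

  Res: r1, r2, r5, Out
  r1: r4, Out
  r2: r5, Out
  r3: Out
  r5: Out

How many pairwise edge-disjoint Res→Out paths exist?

Assign every edge capacity 1; by Menger, the answer equals the max flow.
Path Res→Out (+1); total 1.
Path Res→r1→Out (+1); total 2.
Path Res→r2→Out (+1); total 3.
Path Res→r5→Out (+1); total 4.
No residual Res→Out path; max flow = 4.
Certifying cut of size 4: {Res→Out, Res→r1, Res→r2, Res→r5}.

4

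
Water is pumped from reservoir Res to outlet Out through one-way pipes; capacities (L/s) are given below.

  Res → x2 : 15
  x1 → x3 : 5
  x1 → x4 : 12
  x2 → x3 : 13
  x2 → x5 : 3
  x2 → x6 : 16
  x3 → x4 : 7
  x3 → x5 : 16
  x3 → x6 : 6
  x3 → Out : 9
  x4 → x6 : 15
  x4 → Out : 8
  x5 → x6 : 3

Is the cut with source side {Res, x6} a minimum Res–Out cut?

Given cut capacity: 15 = 15.
Augment Res→x2→x3→Out: bottleneck 9, flow now 9.
Augment Res→x2→x3→x4→Out: bottleneck 4, flow now 13.
No augmenting path remains; maximum flow = 13.
In the residual graph, reachable from Res: {Res, x2, x5, x6}.
Min-cut edges: x2→x3 (13); capacity 13 = 13.
Cut capacity 15 exceeds the max flow 13, so it is not minimum.

No — its capacity is 15, but the minimum cut has capacity 13.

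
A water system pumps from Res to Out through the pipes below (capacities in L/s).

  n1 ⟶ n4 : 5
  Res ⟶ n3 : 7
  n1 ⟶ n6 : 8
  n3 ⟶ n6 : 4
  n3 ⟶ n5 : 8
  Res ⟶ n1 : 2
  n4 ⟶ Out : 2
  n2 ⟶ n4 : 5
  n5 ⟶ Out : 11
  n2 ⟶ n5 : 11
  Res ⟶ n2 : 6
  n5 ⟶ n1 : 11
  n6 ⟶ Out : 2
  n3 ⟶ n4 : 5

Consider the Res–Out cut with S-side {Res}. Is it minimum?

Given cut capacity: 2 + 6 + 7 = 15.
Augment Res→n1→n4→Out: bottleneck 2, flow now 2.
Augment Res→n2→n5→Out: bottleneck 6, flow now 8.
Augment Res→n3→n5→Out: bottleneck 5, flow now 13.
Augment Res→n3→n6→Out: bottleneck 2, flow now 15.
No augmenting path remains; maximum flow = 15.
Cut capacity 15 equals the max flow, so it is a minimum cut.

Yes — it is a minimum cut (capacity 15).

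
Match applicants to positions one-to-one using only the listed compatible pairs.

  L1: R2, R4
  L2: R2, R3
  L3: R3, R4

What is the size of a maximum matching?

3

Unit-capacity flow: source→left, listed edges, right→sink; max matching = max flow.
Augmenting path L1→R2 (+1); matched 1.
Augmenting path L2→R3 (+1); matched 2.
Augmenting path L3→R4 (+1); matched 3.
No augmenting path remains; maximum matching = 3.
König certificate: {L1, L2, L3} is a vertex cover of size 3 (every listed pair touches it), so no matching can be larger.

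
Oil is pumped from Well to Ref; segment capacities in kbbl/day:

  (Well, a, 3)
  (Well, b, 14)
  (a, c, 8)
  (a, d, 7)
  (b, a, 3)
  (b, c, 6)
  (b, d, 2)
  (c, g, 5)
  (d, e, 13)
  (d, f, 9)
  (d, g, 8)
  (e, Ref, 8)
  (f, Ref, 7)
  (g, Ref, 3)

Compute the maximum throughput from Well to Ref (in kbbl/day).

11

Augment Well→a→c→g→Ref: bottleneck 3, flow now 3.
Augment Well→b→d→e→Ref: bottleneck 2, flow now 5.
Augment Well→b→a→d→e→Ref: bottleneck 3, flow now 8.
Augment Well→b→c→a→d→e→Ref: bottleneck 3, flow now 11. (uses reverse residual edge)
No augmenting path remains; maximum flow = 11.
In the residual graph, reachable from Well: {Well, b, c, g}.
Min-cut edges: Well→a (3), b→a (3), b→d (2), g→Ref (3); capacity 3 + 3 + 2 + 3 = 11.
This cut is saturated, so no flow can exceed 11.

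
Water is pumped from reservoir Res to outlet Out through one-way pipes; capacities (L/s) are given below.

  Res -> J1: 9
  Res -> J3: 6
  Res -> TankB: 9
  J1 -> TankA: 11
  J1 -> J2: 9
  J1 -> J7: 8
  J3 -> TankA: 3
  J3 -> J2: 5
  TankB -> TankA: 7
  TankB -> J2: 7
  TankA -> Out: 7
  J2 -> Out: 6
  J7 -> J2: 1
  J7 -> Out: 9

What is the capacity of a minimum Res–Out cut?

21

Augment Res→J1→TankA→Out: bottleneck 7, flow now 7.
Augment Res→J1→J2→Out: bottleneck 2, flow now 9.
Augment Res→J3→J2→Out: bottleneck 4, flow now 13.
Augment Res→J3→TankA→J1→J7→Out: bottleneck 2, flow now 15. (uses reverse residual edge)
Augment Res→TankB→TankA→J1→J7→Out: bottleneck 5, flow now 20. (uses reverse residual edge)
Augment Res→TankB→J2→J1→J7→Out: bottleneck 1, flow now 21. (uses reverse residual edge)
No augmenting path remains; maximum flow = 21.
By max-flow min-cut, the minimum cut capacity equals the max flow.
In the residual graph, reachable from Res: {Res, J1, J3, TankB, TankA, J2}.
Min-cut edges: J1→J7 (8), TankA→Out (7), J2→Out (6); capacity 8 + 7 + 6 = 21.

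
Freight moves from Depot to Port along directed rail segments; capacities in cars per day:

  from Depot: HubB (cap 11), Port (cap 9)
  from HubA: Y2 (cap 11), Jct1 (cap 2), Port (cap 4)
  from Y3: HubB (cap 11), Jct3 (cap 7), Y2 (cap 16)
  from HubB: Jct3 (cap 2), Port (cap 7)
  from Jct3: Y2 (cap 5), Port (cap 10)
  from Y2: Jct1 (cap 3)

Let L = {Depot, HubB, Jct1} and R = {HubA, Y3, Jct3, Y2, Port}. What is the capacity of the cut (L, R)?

18

Edges leaving {Depot, HubB, Jct1}: Depot→Port (9), HubB→Jct3 (2), HubB→Port (7).
Cut capacity = 9 + 2 + 7 = 18.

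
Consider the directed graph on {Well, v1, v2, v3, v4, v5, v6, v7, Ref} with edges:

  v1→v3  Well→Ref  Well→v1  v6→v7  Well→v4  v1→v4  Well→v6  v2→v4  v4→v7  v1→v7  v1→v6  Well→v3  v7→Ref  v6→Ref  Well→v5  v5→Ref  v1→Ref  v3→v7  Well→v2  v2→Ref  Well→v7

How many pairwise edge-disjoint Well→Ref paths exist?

Assign every edge capacity 1; by Menger, the answer equals the max flow.
Path Well→Ref (+1); total 1.
Path Well→v1→Ref (+1); total 2.
Path Well→v2→Ref (+1); total 3.
Path Well→v5→Ref (+1); total 4.
Path Well→v6→Ref (+1); total 5.
Path Well→v7→Ref (+1); total 6.
No residual Well→Ref path; max flow = 6.
Certifying cut of size 6: {Well→Ref, Well→v1, Well→v2, Well→v5, Well→v6, v7→Ref}.

6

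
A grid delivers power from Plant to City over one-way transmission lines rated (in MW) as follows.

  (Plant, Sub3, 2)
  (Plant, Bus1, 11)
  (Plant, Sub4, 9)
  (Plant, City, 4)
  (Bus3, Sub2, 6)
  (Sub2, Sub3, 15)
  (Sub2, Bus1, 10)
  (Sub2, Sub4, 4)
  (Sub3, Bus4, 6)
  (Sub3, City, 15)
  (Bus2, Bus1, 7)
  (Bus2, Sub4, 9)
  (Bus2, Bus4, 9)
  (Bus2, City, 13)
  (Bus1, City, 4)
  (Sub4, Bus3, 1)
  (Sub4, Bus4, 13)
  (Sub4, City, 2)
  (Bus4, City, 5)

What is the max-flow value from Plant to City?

Augment Plant→City: bottleneck 4, flow now 4.
Augment Plant→Sub3→City: bottleneck 2, flow now 6.
Augment Plant→Bus1→City: bottleneck 4, flow now 10.
Augment Plant→Sub4→City: bottleneck 2, flow now 12.
Augment Plant→Sub4→Bus4→City: bottleneck 5, flow now 17.
Augment Plant→Sub4→Bus3→Sub2→Sub3→City: bottleneck 1, flow now 18.
No augmenting path remains; maximum flow = 18.
In the residual graph, reachable from Plant: {Plant, Bus1, Sub4, Bus4}.
Min-cut edges: Plant→Sub3 (2), Plant→City (4), Bus1→City (4), Sub4→Bus3 (1), Sub4→City (2), Bus4→City (5); capacity 2 + 4 + 4 + 1 + 2 + 5 = 18.
This cut is saturated, so no flow can exceed 18.

18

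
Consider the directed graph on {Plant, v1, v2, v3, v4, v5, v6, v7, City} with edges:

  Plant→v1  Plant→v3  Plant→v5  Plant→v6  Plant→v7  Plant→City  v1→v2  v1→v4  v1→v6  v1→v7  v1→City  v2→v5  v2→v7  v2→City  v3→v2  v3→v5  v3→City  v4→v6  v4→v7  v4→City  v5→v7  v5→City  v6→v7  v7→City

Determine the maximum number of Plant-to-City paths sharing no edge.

5

Assign every edge capacity 1; by Menger, the answer equals the max flow.
Path Plant→City (+1); total 1.
Path Plant→v1→City (+1); total 2.
Path Plant→v3→City (+1); total 3.
Path Plant→v5→City (+1); total 4.
Path Plant→v7→City (+1); total 5.
No residual Plant→City path; max flow = 5.
Certifying cut of size 5: {Plant→City, Plant→v1, Plant→v3, Plant→v5, v7→City}.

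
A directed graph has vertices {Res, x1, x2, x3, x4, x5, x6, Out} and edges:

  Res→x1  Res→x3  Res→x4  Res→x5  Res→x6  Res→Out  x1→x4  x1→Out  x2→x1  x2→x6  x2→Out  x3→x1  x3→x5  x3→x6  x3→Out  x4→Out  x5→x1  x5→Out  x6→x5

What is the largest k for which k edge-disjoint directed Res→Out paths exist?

Assign every edge capacity 1; by Menger, the answer equals the max flow.
Path Res→Out (+1); total 1.
Path Res→x1→Out (+1); total 2.
Path Res→x3→Out (+1); total 3.
Path Res→x4→Out (+1); total 4.
Path Res→x5→Out (+1); total 5.
No residual Res→Out path; max flow = 5.
Certifying cut of size 5: {Res→Out, Res→x3, x1→Out, x4→Out, x5→Out}.

5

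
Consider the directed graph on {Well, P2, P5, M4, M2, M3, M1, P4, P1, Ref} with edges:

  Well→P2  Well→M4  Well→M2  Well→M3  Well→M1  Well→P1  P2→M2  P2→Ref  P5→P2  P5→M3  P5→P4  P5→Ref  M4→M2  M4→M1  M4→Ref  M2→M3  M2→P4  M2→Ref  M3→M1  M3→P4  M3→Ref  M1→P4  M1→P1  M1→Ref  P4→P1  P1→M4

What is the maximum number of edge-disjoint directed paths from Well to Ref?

5

Assign every edge capacity 1; by Menger, the answer equals the max flow.
Path Well→P2→Ref (+1); total 1.
Path Well→M4→Ref (+1); total 2.
Path Well→M2→Ref (+1); total 3.
Path Well→M3→Ref (+1); total 4.
Path Well→M1→Ref (+1); total 5.
No residual Well→Ref path; max flow = 5.
Certifying cut of size 5: {M1→Ref, M2→Ref, M3→Ref, M4→Ref, Well→P2}.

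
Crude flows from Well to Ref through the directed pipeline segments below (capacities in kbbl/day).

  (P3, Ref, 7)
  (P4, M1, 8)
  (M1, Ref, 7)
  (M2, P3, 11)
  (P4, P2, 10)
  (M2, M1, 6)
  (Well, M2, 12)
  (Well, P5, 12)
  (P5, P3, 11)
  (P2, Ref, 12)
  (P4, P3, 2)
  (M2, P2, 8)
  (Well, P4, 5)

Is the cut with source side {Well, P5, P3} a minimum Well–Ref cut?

Yes — it is a minimum cut (capacity 24).

Given cut capacity: 5 + 12 + 7 = 24.
Augment Well→P4→P3→Ref: bottleneck 2, flow now 2.
Augment Well→P4→M1→Ref: bottleneck 3, flow now 5.
Augment Well→M2→P3→Ref: bottleneck 5, flow now 10.
Augment Well→M2→M1→Ref: bottleneck 4, flow now 14.
Augment Well→M2→P2→Ref: bottleneck 3, flow now 17.
Augment Well→P5→P3→P4→P2→Ref: bottleneck 2, flow now 19. (uses reverse residual edge)
Augment Well→P5→P3→M2→P2→Ref: bottleneck 5, flow now 24. (uses reverse residual edge)
No augmenting path remains; maximum flow = 24.
Cut capacity 24 equals the max flow, so it is a minimum cut.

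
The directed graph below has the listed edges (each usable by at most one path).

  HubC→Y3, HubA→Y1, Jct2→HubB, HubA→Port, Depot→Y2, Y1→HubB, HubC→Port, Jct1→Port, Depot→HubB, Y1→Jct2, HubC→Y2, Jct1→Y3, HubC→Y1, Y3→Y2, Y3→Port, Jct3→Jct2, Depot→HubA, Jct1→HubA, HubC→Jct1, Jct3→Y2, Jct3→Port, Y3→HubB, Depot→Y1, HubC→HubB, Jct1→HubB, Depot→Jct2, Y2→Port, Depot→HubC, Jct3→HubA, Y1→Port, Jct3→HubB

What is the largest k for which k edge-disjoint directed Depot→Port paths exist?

Assign every edge capacity 1; by Menger, the answer equals the max flow.
Path Depot→HubC→Port (+1); total 1.
Path Depot→HubA→Port (+1); total 2.
Path Depot→Y1→Port (+1); total 3.
Path Depot→Y2→Port (+1); total 4.
No residual Depot→Port path; max flow = 4.
Certifying cut of size 4: {Depot→HubA, Depot→HubC, Depot→Y1, Depot→Y2}.

4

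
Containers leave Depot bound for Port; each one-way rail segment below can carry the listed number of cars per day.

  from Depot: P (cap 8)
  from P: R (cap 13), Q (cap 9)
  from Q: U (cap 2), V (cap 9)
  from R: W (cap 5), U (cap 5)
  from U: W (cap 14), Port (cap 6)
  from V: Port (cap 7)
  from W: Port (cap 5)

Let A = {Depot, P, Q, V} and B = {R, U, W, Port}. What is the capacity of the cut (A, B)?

Edges leaving {Depot, P, Q, V}: P→R (13), Q→U (2), V→Port (7).
Cut capacity = 13 + 2 + 7 = 22.

22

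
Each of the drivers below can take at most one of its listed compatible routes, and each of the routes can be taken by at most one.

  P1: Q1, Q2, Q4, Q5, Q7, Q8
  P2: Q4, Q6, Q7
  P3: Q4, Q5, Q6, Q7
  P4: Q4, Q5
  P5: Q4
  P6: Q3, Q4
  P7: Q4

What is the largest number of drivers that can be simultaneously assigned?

Unit-capacity flow: source→left, listed edges, right→sink; max matching = max flow.
Augmenting path P1→Q1 (+1); matched 1.
Augmenting path P2→Q4 (+1); matched 2.
Augmenting path P3→Q5 (+1); matched 3.
Augmenting path P6→Q3 (+1); matched 4.
Augmenting path P4→Q4→P2→Q6 (+1); matched 5.
Augmenting path P5→Q4→P4→Q5→P3→Q7 (+1); matched 6.
No augmenting path remains; maximum matching = 6.
König certificate: {P1, P2, P3, P4, P6, Q4} is a vertex cover of size 6 (every listed pair touches it), so no matching can be larger.

6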